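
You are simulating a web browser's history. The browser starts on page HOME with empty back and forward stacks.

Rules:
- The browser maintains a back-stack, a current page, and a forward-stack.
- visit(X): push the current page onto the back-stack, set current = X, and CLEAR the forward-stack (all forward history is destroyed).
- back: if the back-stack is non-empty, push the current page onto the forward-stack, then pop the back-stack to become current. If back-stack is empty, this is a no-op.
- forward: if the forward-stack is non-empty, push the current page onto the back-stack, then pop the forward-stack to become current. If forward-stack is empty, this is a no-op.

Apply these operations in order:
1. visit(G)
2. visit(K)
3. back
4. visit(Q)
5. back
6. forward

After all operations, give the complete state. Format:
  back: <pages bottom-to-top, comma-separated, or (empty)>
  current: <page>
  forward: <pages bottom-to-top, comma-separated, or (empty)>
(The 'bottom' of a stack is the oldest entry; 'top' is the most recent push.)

Answer: back: HOME,G
current: Q
forward: (empty)

Derivation:
After 1 (visit(G)): cur=G back=1 fwd=0
After 2 (visit(K)): cur=K back=2 fwd=0
After 3 (back): cur=G back=1 fwd=1
After 4 (visit(Q)): cur=Q back=2 fwd=0
After 5 (back): cur=G back=1 fwd=1
After 6 (forward): cur=Q back=2 fwd=0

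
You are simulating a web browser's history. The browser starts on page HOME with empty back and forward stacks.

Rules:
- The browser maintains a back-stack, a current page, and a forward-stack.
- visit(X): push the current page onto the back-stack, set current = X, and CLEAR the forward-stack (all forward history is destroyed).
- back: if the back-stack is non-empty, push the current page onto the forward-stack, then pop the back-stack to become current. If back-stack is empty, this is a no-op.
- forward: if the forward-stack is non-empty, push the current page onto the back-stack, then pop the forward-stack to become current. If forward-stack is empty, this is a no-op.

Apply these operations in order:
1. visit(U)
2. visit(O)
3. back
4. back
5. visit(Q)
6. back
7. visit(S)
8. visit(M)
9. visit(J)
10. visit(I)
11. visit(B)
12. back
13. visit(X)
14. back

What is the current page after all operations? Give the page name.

Answer: I

Derivation:
After 1 (visit(U)): cur=U back=1 fwd=0
After 2 (visit(O)): cur=O back=2 fwd=0
After 3 (back): cur=U back=1 fwd=1
After 4 (back): cur=HOME back=0 fwd=2
After 5 (visit(Q)): cur=Q back=1 fwd=0
After 6 (back): cur=HOME back=0 fwd=1
After 7 (visit(S)): cur=S back=1 fwd=0
After 8 (visit(M)): cur=M back=2 fwd=0
After 9 (visit(J)): cur=J back=3 fwd=0
After 10 (visit(I)): cur=I back=4 fwd=0
After 11 (visit(B)): cur=B back=5 fwd=0
After 12 (back): cur=I back=4 fwd=1
After 13 (visit(X)): cur=X back=5 fwd=0
After 14 (back): cur=I back=4 fwd=1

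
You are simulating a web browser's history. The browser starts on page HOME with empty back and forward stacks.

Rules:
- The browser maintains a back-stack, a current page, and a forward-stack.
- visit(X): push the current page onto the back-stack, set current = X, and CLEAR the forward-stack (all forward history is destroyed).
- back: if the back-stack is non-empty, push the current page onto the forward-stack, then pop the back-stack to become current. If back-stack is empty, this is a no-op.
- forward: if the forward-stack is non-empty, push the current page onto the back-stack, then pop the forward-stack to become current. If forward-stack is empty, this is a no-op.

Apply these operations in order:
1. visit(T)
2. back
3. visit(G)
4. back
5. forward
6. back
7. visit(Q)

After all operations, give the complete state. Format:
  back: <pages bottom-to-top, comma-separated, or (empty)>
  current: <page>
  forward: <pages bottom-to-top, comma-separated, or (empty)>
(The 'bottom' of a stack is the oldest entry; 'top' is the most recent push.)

Answer: back: HOME
current: Q
forward: (empty)

Derivation:
After 1 (visit(T)): cur=T back=1 fwd=0
After 2 (back): cur=HOME back=0 fwd=1
After 3 (visit(G)): cur=G back=1 fwd=0
After 4 (back): cur=HOME back=0 fwd=1
After 5 (forward): cur=G back=1 fwd=0
After 6 (back): cur=HOME back=0 fwd=1
After 7 (visit(Q)): cur=Q back=1 fwd=0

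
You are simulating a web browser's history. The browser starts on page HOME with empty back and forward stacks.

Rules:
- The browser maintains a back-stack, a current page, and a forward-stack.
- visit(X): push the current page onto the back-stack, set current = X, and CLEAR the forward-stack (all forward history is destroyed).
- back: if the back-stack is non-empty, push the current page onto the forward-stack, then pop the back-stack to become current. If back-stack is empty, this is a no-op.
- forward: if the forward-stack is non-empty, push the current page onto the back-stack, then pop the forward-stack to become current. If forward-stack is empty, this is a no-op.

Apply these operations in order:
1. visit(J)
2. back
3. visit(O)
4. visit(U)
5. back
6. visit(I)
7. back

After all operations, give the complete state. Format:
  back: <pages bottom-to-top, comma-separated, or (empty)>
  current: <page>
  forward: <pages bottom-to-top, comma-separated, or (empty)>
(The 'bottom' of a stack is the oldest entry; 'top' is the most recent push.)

Answer: back: HOME
current: O
forward: I

Derivation:
After 1 (visit(J)): cur=J back=1 fwd=0
After 2 (back): cur=HOME back=0 fwd=1
After 3 (visit(O)): cur=O back=1 fwd=0
After 4 (visit(U)): cur=U back=2 fwd=0
After 5 (back): cur=O back=1 fwd=1
After 6 (visit(I)): cur=I back=2 fwd=0
After 7 (back): cur=O back=1 fwd=1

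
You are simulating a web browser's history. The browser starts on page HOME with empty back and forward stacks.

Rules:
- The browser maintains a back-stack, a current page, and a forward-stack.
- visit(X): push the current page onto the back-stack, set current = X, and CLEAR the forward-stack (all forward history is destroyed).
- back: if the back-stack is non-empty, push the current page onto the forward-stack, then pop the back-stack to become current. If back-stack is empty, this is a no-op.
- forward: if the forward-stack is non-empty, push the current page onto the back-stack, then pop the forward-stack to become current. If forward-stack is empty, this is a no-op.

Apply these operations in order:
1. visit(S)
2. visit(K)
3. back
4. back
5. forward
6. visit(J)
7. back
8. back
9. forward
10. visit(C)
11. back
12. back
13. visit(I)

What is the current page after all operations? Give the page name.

After 1 (visit(S)): cur=S back=1 fwd=0
After 2 (visit(K)): cur=K back=2 fwd=0
After 3 (back): cur=S back=1 fwd=1
After 4 (back): cur=HOME back=0 fwd=2
After 5 (forward): cur=S back=1 fwd=1
After 6 (visit(J)): cur=J back=2 fwd=0
After 7 (back): cur=S back=1 fwd=1
After 8 (back): cur=HOME back=0 fwd=2
After 9 (forward): cur=S back=1 fwd=1
After 10 (visit(C)): cur=C back=2 fwd=0
After 11 (back): cur=S back=1 fwd=1
After 12 (back): cur=HOME back=0 fwd=2
After 13 (visit(I)): cur=I back=1 fwd=0

Answer: I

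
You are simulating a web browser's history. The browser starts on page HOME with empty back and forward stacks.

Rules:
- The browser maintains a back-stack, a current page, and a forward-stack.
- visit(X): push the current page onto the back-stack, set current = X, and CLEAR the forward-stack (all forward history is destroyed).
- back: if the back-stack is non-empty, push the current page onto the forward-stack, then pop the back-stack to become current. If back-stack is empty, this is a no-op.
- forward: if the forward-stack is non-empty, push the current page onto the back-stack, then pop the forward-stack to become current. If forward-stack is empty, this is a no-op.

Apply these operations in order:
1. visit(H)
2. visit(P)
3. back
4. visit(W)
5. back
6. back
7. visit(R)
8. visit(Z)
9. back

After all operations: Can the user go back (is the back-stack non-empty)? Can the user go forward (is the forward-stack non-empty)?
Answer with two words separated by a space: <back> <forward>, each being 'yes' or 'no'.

After 1 (visit(H)): cur=H back=1 fwd=0
After 2 (visit(P)): cur=P back=2 fwd=0
After 3 (back): cur=H back=1 fwd=1
After 4 (visit(W)): cur=W back=2 fwd=0
After 5 (back): cur=H back=1 fwd=1
After 6 (back): cur=HOME back=0 fwd=2
After 7 (visit(R)): cur=R back=1 fwd=0
After 8 (visit(Z)): cur=Z back=2 fwd=0
After 9 (back): cur=R back=1 fwd=1

Answer: yes yes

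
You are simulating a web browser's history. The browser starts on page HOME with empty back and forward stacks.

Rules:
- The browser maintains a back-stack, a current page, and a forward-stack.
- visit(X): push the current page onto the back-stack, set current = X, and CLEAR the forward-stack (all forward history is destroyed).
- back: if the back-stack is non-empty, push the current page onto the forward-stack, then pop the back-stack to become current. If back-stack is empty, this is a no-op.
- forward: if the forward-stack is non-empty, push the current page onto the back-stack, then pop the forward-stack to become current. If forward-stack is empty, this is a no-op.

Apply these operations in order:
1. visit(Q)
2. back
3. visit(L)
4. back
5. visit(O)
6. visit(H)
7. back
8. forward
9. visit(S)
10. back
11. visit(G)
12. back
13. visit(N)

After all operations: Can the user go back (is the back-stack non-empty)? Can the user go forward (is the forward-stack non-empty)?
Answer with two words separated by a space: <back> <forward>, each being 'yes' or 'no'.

After 1 (visit(Q)): cur=Q back=1 fwd=0
After 2 (back): cur=HOME back=0 fwd=1
After 3 (visit(L)): cur=L back=1 fwd=0
After 4 (back): cur=HOME back=0 fwd=1
After 5 (visit(O)): cur=O back=1 fwd=0
After 6 (visit(H)): cur=H back=2 fwd=0
After 7 (back): cur=O back=1 fwd=1
After 8 (forward): cur=H back=2 fwd=0
After 9 (visit(S)): cur=S back=3 fwd=0
After 10 (back): cur=H back=2 fwd=1
After 11 (visit(G)): cur=G back=3 fwd=0
After 12 (back): cur=H back=2 fwd=1
After 13 (visit(N)): cur=N back=3 fwd=0

Answer: yes no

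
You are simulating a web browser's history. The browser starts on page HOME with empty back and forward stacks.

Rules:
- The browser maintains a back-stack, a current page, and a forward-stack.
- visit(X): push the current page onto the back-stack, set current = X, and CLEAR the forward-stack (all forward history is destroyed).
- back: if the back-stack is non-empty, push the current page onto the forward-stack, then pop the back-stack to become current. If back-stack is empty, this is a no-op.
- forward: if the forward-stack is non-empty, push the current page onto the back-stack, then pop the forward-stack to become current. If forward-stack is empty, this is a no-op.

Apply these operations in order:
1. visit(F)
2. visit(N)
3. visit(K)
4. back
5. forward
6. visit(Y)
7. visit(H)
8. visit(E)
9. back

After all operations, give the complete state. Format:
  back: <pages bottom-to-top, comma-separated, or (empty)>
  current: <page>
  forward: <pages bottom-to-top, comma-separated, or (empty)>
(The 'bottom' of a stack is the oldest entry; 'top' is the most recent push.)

After 1 (visit(F)): cur=F back=1 fwd=0
After 2 (visit(N)): cur=N back=2 fwd=0
After 3 (visit(K)): cur=K back=3 fwd=0
After 4 (back): cur=N back=2 fwd=1
After 5 (forward): cur=K back=3 fwd=0
After 6 (visit(Y)): cur=Y back=4 fwd=0
After 7 (visit(H)): cur=H back=5 fwd=0
After 8 (visit(E)): cur=E back=6 fwd=0
After 9 (back): cur=H back=5 fwd=1

Answer: back: HOME,F,N,K,Y
current: H
forward: E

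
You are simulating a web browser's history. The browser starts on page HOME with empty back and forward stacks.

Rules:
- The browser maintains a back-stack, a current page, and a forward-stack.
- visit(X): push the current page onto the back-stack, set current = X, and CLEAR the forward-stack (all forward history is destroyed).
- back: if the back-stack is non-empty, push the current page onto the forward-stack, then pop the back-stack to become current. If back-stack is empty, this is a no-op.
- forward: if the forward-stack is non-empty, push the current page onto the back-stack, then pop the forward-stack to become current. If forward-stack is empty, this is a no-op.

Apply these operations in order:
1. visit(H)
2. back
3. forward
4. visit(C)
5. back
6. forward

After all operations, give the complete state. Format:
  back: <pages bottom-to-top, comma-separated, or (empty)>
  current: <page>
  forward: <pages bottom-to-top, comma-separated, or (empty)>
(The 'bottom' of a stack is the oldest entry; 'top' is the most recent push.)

After 1 (visit(H)): cur=H back=1 fwd=0
After 2 (back): cur=HOME back=0 fwd=1
After 3 (forward): cur=H back=1 fwd=0
After 4 (visit(C)): cur=C back=2 fwd=0
After 5 (back): cur=H back=1 fwd=1
After 6 (forward): cur=C back=2 fwd=0

Answer: back: HOME,H
current: C
forward: (empty)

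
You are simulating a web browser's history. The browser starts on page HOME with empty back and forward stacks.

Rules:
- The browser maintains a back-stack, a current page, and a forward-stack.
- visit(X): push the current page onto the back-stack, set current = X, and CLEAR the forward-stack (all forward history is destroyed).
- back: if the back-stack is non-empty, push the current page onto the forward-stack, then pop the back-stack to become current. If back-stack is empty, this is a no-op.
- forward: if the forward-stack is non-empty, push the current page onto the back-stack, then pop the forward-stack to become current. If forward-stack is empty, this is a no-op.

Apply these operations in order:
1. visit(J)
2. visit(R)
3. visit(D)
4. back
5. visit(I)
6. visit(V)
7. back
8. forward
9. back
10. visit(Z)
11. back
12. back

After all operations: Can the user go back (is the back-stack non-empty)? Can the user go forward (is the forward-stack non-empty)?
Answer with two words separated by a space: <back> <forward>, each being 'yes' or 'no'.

After 1 (visit(J)): cur=J back=1 fwd=0
After 2 (visit(R)): cur=R back=2 fwd=0
After 3 (visit(D)): cur=D back=3 fwd=0
After 4 (back): cur=R back=2 fwd=1
After 5 (visit(I)): cur=I back=3 fwd=0
After 6 (visit(V)): cur=V back=4 fwd=0
After 7 (back): cur=I back=3 fwd=1
After 8 (forward): cur=V back=4 fwd=0
After 9 (back): cur=I back=3 fwd=1
After 10 (visit(Z)): cur=Z back=4 fwd=0
After 11 (back): cur=I back=3 fwd=1
After 12 (back): cur=R back=2 fwd=2

Answer: yes yes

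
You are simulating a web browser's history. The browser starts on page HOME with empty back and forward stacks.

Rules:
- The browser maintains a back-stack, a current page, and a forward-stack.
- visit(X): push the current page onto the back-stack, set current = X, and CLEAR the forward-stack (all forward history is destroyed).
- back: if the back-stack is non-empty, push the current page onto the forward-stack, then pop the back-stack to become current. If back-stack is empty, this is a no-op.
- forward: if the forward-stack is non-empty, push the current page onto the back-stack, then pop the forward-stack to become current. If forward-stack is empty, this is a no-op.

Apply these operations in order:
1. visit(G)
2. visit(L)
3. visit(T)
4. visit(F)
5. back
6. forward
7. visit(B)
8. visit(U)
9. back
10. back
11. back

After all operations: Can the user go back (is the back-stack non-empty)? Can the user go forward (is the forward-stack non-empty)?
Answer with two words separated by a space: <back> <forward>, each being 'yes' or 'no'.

Answer: yes yes

Derivation:
After 1 (visit(G)): cur=G back=1 fwd=0
After 2 (visit(L)): cur=L back=2 fwd=0
After 3 (visit(T)): cur=T back=3 fwd=0
After 4 (visit(F)): cur=F back=4 fwd=0
After 5 (back): cur=T back=3 fwd=1
After 6 (forward): cur=F back=4 fwd=0
After 7 (visit(B)): cur=B back=5 fwd=0
After 8 (visit(U)): cur=U back=6 fwd=0
After 9 (back): cur=B back=5 fwd=1
After 10 (back): cur=F back=4 fwd=2
After 11 (back): cur=T back=3 fwd=3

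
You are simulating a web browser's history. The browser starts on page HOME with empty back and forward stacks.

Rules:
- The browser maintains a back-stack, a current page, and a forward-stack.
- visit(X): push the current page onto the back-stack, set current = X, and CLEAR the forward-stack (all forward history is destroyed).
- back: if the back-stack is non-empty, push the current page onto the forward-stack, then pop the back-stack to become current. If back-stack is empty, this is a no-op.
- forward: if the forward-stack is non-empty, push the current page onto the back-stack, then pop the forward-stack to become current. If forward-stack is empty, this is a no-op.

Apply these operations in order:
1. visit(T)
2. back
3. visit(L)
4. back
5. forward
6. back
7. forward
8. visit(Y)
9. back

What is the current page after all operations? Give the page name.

Answer: L

Derivation:
After 1 (visit(T)): cur=T back=1 fwd=0
After 2 (back): cur=HOME back=0 fwd=1
After 3 (visit(L)): cur=L back=1 fwd=0
After 4 (back): cur=HOME back=0 fwd=1
After 5 (forward): cur=L back=1 fwd=0
After 6 (back): cur=HOME back=0 fwd=1
After 7 (forward): cur=L back=1 fwd=0
After 8 (visit(Y)): cur=Y back=2 fwd=0
After 9 (back): cur=L back=1 fwd=1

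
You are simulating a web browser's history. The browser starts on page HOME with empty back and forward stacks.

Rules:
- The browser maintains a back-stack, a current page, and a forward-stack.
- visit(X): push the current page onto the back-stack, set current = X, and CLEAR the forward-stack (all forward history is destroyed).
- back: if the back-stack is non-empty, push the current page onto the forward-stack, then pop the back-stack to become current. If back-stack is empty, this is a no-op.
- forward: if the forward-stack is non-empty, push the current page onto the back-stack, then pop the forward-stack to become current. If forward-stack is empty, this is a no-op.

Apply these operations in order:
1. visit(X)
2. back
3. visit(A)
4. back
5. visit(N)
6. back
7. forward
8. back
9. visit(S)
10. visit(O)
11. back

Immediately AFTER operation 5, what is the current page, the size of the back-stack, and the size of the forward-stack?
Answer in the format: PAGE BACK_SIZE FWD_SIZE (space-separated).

After 1 (visit(X)): cur=X back=1 fwd=0
After 2 (back): cur=HOME back=0 fwd=1
After 3 (visit(A)): cur=A back=1 fwd=0
After 4 (back): cur=HOME back=0 fwd=1
After 5 (visit(N)): cur=N back=1 fwd=0

N 1 0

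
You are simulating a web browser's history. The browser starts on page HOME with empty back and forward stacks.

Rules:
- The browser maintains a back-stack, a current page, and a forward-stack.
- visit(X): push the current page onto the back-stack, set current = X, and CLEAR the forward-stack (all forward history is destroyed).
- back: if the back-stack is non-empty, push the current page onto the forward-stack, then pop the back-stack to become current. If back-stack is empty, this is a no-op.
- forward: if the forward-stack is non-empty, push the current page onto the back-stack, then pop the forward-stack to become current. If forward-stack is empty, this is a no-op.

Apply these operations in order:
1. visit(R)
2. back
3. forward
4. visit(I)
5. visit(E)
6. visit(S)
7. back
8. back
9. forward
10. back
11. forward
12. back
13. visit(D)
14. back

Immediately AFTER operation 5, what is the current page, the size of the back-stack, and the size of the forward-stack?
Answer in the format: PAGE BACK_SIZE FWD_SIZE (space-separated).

After 1 (visit(R)): cur=R back=1 fwd=0
After 2 (back): cur=HOME back=0 fwd=1
After 3 (forward): cur=R back=1 fwd=0
After 4 (visit(I)): cur=I back=2 fwd=0
After 5 (visit(E)): cur=E back=3 fwd=0

E 3 0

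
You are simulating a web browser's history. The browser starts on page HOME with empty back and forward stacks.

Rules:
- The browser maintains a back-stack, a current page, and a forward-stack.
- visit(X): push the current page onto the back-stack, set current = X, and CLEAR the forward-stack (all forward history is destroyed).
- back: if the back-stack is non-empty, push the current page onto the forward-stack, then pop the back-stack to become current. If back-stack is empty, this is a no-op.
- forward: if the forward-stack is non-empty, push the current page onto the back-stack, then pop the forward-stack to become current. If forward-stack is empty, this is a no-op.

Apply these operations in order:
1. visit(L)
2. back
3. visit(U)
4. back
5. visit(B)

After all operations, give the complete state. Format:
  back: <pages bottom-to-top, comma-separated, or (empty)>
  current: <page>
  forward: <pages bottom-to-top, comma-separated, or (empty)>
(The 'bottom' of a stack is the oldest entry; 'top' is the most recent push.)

Answer: back: HOME
current: B
forward: (empty)

Derivation:
After 1 (visit(L)): cur=L back=1 fwd=0
After 2 (back): cur=HOME back=0 fwd=1
After 3 (visit(U)): cur=U back=1 fwd=0
After 4 (back): cur=HOME back=0 fwd=1
After 5 (visit(B)): cur=B back=1 fwd=0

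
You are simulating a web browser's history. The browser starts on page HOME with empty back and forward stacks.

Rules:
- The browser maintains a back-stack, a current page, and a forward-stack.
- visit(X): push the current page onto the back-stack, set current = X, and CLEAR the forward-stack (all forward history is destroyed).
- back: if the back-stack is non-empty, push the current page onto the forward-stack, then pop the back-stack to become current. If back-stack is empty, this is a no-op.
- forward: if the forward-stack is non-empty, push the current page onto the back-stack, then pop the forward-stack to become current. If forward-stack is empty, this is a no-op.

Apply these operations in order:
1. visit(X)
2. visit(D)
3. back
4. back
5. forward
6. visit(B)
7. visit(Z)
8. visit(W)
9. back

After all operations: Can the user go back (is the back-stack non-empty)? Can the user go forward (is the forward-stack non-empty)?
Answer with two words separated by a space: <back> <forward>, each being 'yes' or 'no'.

Answer: yes yes

Derivation:
After 1 (visit(X)): cur=X back=1 fwd=0
After 2 (visit(D)): cur=D back=2 fwd=0
After 3 (back): cur=X back=1 fwd=1
After 4 (back): cur=HOME back=0 fwd=2
After 5 (forward): cur=X back=1 fwd=1
After 6 (visit(B)): cur=B back=2 fwd=0
After 7 (visit(Z)): cur=Z back=3 fwd=0
After 8 (visit(W)): cur=W back=4 fwd=0
After 9 (back): cur=Z back=3 fwd=1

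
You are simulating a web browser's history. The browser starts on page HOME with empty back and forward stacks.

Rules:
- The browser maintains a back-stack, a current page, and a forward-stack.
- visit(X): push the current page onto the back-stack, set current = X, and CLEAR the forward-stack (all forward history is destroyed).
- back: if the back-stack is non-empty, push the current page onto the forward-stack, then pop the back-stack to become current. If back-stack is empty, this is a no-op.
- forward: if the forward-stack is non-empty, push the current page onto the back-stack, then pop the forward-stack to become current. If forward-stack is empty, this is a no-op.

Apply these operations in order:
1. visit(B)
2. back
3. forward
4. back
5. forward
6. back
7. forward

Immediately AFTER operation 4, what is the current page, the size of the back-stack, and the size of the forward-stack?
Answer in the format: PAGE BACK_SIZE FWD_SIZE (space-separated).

After 1 (visit(B)): cur=B back=1 fwd=0
After 2 (back): cur=HOME back=0 fwd=1
After 3 (forward): cur=B back=1 fwd=0
After 4 (back): cur=HOME back=0 fwd=1

HOME 0 1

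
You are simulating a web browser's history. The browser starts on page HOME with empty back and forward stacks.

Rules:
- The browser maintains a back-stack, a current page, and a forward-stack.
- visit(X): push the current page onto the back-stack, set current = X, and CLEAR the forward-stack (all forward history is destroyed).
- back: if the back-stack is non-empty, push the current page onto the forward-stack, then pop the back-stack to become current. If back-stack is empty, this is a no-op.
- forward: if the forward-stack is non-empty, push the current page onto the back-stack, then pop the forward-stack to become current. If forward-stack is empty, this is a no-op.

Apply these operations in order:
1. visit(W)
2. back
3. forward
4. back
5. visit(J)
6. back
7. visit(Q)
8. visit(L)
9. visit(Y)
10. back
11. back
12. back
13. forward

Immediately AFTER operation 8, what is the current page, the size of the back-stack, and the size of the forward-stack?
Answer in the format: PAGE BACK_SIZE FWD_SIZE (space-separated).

After 1 (visit(W)): cur=W back=1 fwd=0
After 2 (back): cur=HOME back=0 fwd=1
After 3 (forward): cur=W back=1 fwd=0
After 4 (back): cur=HOME back=0 fwd=1
After 5 (visit(J)): cur=J back=1 fwd=0
After 6 (back): cur=HOME back=0 fwd=1
After 7 (visit(Q)): cur=Q back=1 fwd=0
After 8 (visit(L)): cur=L back=2 fwd=0

L 2 0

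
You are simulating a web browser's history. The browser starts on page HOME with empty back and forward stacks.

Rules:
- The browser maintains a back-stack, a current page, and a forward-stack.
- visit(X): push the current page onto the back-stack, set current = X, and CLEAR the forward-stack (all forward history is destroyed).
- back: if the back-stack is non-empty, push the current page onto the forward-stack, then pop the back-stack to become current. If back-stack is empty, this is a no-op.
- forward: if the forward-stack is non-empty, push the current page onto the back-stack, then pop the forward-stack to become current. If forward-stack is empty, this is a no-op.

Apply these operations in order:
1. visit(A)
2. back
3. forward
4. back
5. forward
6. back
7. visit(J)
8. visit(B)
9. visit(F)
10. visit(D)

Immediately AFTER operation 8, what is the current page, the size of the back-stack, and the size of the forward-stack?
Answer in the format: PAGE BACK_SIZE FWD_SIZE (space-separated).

After 1 (visit(A)): cur=A back=1 fwd=0
After 2 (back): cur=HOME back=0 fwd=1
After 3 (forward): cur=A back=1 fwd=0
After 4 (back): cur=HOME back=0 fwd=1
After 5 (forward): cur=A back=1 fwd=0
After 6 (back): cur=HOME back=0 fwd=1
After 7 (visit(J)): cur=J back=1 fwd=0
After 8 (visit(B)): cur=B back=2 fwd=0

B 2 0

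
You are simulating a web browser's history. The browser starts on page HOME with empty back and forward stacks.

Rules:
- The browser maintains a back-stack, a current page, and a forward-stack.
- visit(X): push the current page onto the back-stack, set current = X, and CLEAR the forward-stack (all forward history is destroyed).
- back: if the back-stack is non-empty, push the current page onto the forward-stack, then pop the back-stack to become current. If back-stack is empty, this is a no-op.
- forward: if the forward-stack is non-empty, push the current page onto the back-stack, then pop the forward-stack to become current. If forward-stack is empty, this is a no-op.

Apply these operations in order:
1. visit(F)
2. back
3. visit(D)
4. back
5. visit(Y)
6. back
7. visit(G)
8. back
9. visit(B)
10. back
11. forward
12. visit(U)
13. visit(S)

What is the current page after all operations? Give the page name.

After 1 (visit(F)): cur=F back=1 fwd=0
After 2 (back): cur=HOME back=0 fwd=1
After 3 (visit(D)): cur=D back=1 fwd=0
After 4 (back): cur=HOME back=0 fwd=1
After 5 (visit(Y)): cur=Y back=1 fwd=0
After 6 (back): cur=HOME back=0 fwd=1
After 7 (visit(G)): cur=G back=1 fwd=0
After 8 (back): cur=HOME back=0 fwd=1
After 9 (visit(B)): cur=B back=1 fwd=0
After 10 (back): cur=HOME back=0 fwd=1
After 11 (forward): cur=B back=1 fwd=0
After 12 (visit(U)): cur=U back=2 fwd=0
After 13 (visit(S)): cur=S back=3 fwd=0

Answer: S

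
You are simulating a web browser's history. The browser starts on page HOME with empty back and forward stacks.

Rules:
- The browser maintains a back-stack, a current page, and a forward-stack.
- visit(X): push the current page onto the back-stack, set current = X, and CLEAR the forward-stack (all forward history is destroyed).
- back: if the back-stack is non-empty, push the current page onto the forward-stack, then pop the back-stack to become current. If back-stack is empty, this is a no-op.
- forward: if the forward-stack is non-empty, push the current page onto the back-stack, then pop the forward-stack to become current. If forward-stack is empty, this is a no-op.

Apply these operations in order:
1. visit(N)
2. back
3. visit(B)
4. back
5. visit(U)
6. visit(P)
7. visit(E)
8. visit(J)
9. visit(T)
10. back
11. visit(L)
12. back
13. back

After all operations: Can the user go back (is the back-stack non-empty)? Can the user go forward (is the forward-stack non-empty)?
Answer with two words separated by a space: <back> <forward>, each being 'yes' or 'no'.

After 1 (visit(N)): cur=N back=1 fwd=0
After 2 (back): cur=HOME back=0 fwd=1
After 3 (visit(B)): cur=B back=1 fwd=0
After 4 (back): cur=HOME back=0 fwd=1
After 5 (visit(U)): cur=U back=1 fwd=0
After 6 (visit(P)): cur=P back=2 fwd=0
After 7 (visit(E)): cur=E back=3 fwd=0
After 8 (visit(J)): cur=J back=4 fwd=0
After 9 (visit(T)): cur=T back=5 fwd=0
After 10 (back): cur=J back=4 fwd=1
After 11 (visit(L)): cur=L back=5 fwd=0
After 12 (back): cur=J back=4 fwd=1
After 13 (back): cur=E back=3 fwd=2

Answer: yes yes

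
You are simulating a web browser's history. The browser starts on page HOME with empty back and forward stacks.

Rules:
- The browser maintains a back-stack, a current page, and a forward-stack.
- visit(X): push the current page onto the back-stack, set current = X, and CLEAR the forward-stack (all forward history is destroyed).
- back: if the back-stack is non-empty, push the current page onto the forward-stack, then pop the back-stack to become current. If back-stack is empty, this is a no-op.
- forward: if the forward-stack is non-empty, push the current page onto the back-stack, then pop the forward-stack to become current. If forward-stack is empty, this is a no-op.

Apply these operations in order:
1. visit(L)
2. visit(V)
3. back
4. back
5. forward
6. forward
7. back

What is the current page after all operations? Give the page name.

After 1 (visit(L)): cur=L back=1 fwd=0
After 2 (visit(V)): cur=V back=2 fwd=0
After 3 (back): cur=L back=1 fwd=1
After 4 (back): cur=HOME back=0 fwd=2
After 5 (forward): cur=L back=1 fwd=1
After 6 (forward): cur=V back=2 fwd=0
After 7 (back): cur=L back=1 fwd=1

Answer: L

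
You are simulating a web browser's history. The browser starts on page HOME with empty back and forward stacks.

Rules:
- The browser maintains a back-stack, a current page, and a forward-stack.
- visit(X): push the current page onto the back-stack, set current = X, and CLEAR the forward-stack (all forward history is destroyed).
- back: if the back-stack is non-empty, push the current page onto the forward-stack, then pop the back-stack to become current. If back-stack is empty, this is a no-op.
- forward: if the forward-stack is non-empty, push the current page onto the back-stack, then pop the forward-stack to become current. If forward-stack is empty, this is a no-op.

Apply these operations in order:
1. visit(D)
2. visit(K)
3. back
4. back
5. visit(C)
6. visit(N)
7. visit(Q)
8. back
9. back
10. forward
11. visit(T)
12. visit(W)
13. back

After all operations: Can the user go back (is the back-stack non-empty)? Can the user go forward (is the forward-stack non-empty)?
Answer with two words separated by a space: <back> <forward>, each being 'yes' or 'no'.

Answer: yes yes

Derivation:
After 1 (visit(D)): cur=D back=1 fwd=0
After 2 (visit(K)): cur=K back=2 fwd=0
After 3 (back): cur=D back=1 fwd=1
After 4 (back): cur=HOME back=0 fwd=2
After 5 (visit(C)): cur=C back=1 fwd=0
After 6 (visit(N)): cur=N back=2 fwd=0
After 7 (visit(Q)): cur=Q back=3 fwd=0
After 8 (back): cur=N back=2 fwd=1
After 9 (back): cur=C back=1 fwd=2
After 10 (forward): cur=N back=2 fwd=1
After 11 (visit(T)): cur=T back=3 fwd=0
After 12 (visit(W)): cur=W back=4 fwd=0
After 13 (back): cur=T back=3 fwd=1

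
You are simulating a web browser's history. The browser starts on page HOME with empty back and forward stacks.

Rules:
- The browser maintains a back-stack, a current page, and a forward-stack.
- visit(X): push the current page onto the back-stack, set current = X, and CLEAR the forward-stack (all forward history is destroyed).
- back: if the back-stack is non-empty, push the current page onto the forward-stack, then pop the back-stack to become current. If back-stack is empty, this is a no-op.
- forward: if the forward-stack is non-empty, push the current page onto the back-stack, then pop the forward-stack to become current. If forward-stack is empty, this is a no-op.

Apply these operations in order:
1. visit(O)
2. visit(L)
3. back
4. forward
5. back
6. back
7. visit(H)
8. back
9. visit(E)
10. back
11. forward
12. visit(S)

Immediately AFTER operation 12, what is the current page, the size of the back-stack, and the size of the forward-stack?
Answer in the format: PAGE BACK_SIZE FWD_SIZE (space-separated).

After 1 (visit(O)): cur=O back=1 fwd=0
After 2 (visit(L)): cur=L back=2 fwd=0
After 3 (back): cur=O back=1 fwd=1
After 4 (forward): cur=L back=2 fwd=0
After 5 (back): cur=O back=1 fwd=1
After 6 (back): cur=HOME back=0 fwd=2
After 7 (visit(H)): cur=H back=1 fwd=0
After 8 (back): cur=HOME back=0 fwd=1
After 9 (visit(E)): cur=E back=1 fwd=0
After 10 (back): cur=HOME back=0 fwd=1
After 11 (forward): cur=E back=1 fwd=0
After 12 (visit(S)): cur=S back=2 fwd=0

S 2 0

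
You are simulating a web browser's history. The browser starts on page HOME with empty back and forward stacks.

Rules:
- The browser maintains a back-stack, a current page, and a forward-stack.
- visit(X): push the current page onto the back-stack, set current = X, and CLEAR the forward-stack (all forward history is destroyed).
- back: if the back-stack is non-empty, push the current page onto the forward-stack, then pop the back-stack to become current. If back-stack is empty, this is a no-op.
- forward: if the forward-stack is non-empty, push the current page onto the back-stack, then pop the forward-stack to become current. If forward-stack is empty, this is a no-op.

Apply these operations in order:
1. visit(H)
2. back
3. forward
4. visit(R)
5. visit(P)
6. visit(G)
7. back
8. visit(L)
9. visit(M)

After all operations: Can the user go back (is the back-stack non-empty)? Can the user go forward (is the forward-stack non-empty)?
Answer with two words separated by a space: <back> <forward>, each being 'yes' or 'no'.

After 1 (visit(H)): cur=H back=1 fwd=0
After 2 (back): cur=HOME back=0 fwd=1
After 3 (forward): cur=H back=1 fwd=0
After 4 (visit(R)): cur=R back=2 fwd=0
After 5 (visit(P)): cur=P back=3 fwd=0
After 6 (visit(G)): cur=G back=4 fwd=0
After 7 (back): cur=P back=3 fwd=1
After 8 (visit(L)): cur=L back=4 fwd=0
After 9 (visit(M)): cur=M back=5 fwd=0

Answer: yes no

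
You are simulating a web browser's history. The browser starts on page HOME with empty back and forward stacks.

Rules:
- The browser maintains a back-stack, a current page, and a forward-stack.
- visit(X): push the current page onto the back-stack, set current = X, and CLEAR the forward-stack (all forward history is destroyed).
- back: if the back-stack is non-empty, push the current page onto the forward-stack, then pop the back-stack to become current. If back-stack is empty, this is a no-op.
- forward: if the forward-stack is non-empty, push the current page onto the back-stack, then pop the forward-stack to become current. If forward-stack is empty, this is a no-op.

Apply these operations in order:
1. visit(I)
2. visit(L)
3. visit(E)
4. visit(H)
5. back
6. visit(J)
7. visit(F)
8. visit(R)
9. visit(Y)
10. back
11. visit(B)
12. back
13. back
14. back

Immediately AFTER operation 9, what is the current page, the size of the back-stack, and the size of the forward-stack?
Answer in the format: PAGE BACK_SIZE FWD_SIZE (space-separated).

After 1 (visit(I)): cur=I back=1 fwd=0
After 2 (visit(L)): cur=L back=2 fwd=0
After 3 (visit(E)): cur=E back=3 fwd=0
After 4 (visit(H)): cur=H back=4 fwd=0
After 5 (back): cur=E back=3 fwd=1
After 6 (visit(J)): cur=J back=4 fwd=0
After 7 (visit(F)): cur=F back=5 fwd=0
After 8 (visit(R)): cur=R back=6 fwd=0
After 9 (visit(Y)): cur=Y back=7 fwd=0

Y 7 0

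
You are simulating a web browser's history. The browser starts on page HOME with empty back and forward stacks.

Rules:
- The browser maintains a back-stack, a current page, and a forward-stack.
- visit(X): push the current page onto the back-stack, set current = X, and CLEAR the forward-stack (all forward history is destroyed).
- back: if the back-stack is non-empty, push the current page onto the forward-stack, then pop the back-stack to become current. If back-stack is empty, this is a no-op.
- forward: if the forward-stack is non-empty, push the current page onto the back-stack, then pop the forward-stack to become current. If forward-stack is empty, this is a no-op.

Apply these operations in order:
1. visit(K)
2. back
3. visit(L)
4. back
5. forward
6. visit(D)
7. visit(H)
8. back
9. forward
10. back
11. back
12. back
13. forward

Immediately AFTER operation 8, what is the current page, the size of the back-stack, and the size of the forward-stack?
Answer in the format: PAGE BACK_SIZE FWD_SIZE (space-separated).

After 1 (visit(K)): cur=K back=1 fwd=0
After 2 (back): cur=HOME back=0 fwd=1
After 3 (visit(L)): cur=L back=1 fwd=0
After 4 (back): cur=HOME back=0 fwd=1
After 5 (forward): cur=L back=1 fwd=0
After 6 (visit(D)): cur=D back=2 fwd=0
After 7 (visit(H)): cur=H back=3 fwd=0
After 8 (back): cur=D back=2 fwd=1

D 2 1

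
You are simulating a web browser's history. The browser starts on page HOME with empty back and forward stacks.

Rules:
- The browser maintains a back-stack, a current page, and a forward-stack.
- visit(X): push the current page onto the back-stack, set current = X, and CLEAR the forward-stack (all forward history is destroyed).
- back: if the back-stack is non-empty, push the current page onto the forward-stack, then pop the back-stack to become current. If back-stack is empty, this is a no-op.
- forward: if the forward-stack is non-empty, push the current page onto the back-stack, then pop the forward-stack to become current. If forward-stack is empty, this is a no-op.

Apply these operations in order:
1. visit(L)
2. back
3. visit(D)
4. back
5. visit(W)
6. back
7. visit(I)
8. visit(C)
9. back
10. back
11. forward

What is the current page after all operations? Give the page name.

After 1 (visit(L)): cur=L back=1 fwd=0
After 2 (back): cur=HOME back=0 fwd=1
After 3 (visit(D)): cur=D back=1 fwd=0
After 4 (back): cur=HOME back=0 fwd=1
After 5 (visit(W)): cur=W back=1 fwd=0
After 6 (back): cur=HOME back=0 fwd=1
After 7 (visit(I)): cur=I back=1 fwd=0
After 8 (visit(C)): cur=C back=2 fwd=0
After 9 (back): cur=I back=1 fwd=1
After 10 (back): cur=HOME back=0 fwd=2
After 11 (forward): cur=I back=1 fwd=1

Answer: I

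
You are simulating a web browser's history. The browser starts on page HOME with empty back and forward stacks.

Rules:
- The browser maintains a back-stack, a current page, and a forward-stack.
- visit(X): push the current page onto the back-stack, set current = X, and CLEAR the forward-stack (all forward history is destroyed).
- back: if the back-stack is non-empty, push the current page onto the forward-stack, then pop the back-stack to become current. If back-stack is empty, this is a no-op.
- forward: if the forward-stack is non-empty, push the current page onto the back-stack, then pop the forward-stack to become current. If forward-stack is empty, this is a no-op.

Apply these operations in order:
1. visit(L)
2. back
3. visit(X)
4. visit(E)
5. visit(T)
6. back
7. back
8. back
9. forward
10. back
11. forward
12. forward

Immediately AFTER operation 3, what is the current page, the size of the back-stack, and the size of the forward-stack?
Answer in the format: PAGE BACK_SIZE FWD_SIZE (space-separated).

After 1 (visit(L)): cur=L back=1 fwd=0
After 2 (back): cur=HOME back=0 fwd=1
After 3 (visit(X)): cur=X back=1 fwd=0

X 1 0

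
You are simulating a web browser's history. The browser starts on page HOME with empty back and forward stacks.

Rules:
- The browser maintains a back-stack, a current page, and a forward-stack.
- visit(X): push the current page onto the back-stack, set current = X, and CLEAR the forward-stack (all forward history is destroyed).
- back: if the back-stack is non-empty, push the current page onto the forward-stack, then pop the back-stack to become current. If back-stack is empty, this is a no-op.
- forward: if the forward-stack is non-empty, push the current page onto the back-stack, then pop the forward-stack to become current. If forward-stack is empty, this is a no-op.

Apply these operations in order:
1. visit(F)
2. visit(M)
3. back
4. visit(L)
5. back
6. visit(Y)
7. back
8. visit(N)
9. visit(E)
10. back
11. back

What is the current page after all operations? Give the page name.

After 1 (visit(F)): cur=F back=1 fwd=0
After 2 (visit(M)): cur=M back=2 fwd=0
After 3 (back): cur=F back=1 fwd=1
After 4 (visit(L)): cur=L back=2 fwd=0
After 5 (back): cur=F back=1 fwd=1
After 6 (visit(Y)): cur=Y back=2 fwd=0
After 7 (back): cur=F back=1 fwd=1
After 8 (visit(N)): cur=N back=2 fwd=0
After 9 (visit(E)): cur=E back=3 fwd=0
After 10 (back): cur=N back=2 fwd=1
After 11 (back): cur=F back=1 fwd=2

Answer: F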